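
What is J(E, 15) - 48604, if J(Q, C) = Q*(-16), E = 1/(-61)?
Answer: -2964828/61 ≈ -48604.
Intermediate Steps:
E = -1/61 ≈ -0.016393
J(Q, C) = -16*Q
J(E, 15) - 48604 = -16*(-1/61) - 48604 = 16/61 - 48604 = -2964828/61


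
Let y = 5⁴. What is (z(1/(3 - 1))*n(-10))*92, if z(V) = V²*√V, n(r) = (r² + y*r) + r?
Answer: -70840*√2 ≈ -1.0018e+5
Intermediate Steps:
y = 625
n(r) = r² + 626*r (n(r) = (r² + 625*r) + r = r² + 626*r)
z(V) = V^(5/2)
(z(1/(3 - 1))*n(-10))*92 = ((1/(3 - 1))^(5/2)*(-10*(626 - 10)))*92 = ((1/2)^(5/2)*(-10*616))*92 = ((½)^(5/2)*(-6160))*92 = ((√2/8)*(-6160))*92 = -770*√2*92 = -70840*√2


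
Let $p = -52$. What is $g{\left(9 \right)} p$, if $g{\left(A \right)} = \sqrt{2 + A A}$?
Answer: $- 52 \sqrt{83} \approx -473.74$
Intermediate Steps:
$g{\left(A \right)} = \sqrt{2 + A^{2}}$
$g{\left(9 \right)} p = \sqrt{2 + 9^{2}} \left(-52\right) = \sqrt{2 + 81} \left(-52\right) = \sqrt{83} \left(-52\right) = - 52 \sqrt{83}$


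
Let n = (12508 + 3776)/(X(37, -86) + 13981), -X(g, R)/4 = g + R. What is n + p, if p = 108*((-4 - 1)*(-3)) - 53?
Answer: 22231643/14177 ≈ 1568.1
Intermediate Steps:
X(g, R) = -4*R - 4*g (X(g, R) = -4*(g + R) = -4*(R + g) = -4*R - 4*g)
p = 1567 (p = 108*(-5*(-3)) - 53 = 108*15 - 53 = 1620 - 53 = 1567)
n = 16284/14177 (n = (12508 + 3776)/((-4*(-86) - 4*37) + 13981) = 16284/((344 - 148) + 13981) = 16284/(196 + 13981) = 16284/14177 ≈ 1.1486)
n + p = 16284/14177 + 1567 = 22231643/14177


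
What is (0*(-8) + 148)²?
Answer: 21904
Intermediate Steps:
(0*(-8) + 148)² = (0 + 148)² = 148² = 21904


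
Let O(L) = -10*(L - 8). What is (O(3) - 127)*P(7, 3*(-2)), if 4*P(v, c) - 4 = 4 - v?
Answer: -77/4 ≈ -19.250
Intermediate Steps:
P(v, c) = 2 - v/4 (P(v, c) = 1 + (4 - v)/4 = 1 + (1 - v/4) = 2 - v/4)
O(L) = 80 - 10*L (O(L) = -10*(-8 + L) = 80 - 10*L)
(O(3) - 127)*P(7, 3*(-2)) = ((80 - 10*3) - 127)*(2 - ¼*7) = ((80 - 30) - 127)*(2 - 7/4) = (50 - 127)*(¼) = -77*¼ = -77/4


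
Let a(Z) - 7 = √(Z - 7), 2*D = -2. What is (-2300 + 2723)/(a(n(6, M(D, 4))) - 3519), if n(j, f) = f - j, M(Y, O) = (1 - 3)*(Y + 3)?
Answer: -495192/4111387 - 141*I*√17/4111387 ≈ -0.12044 - 0.0001414*I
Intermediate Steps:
D = -1 (D = (½)*(-2) = -1)
M(Y, O) = -6 - 2*Y (M(Y, O) = -2*(3 + Y) = -6 - 2*Y)
a(Z) = 7 + √(-7 + Z) (a(Z) = 7 + √(Z - 7) = 7 + √(-7 + Z))
(-2300 + 2723)/(a(n(6, M(D, 4))) - 3519) = (-2300 + 2723)/((7 + √(-7 + ((-6 - 2*(-1)) - 1*6))) - 3519) = 423/((7 + √(-7 + ((-6 + 2) - 6))) - 3519) = 423/((7 + √(-7 + (-4 - 6))) - 3519) = 423/((7 + √(-7 - 10)) - 3519) = 423/((7 + √(-17)) - 3519) = 423/((7 + I*√17) - 3519) = 423/(-3512 + I*√17)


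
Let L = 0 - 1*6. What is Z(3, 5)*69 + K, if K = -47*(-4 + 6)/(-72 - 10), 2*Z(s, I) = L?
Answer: -8440/41 ≈ -205.85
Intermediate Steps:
L = -6 (L = 0 - 6 = -6)
Z(s, I) = -3 (Z(s, I) = (½)*(-6) = -3)
K = 47/41 (K = -47/((-82/2)) = -47/((-82*½)) = -47/(-41) = -47*(-1/41) = 47/41 ≈ 1.1463)
Z(3, 5)*69 + K = -3*69 + 47/41 = -207 + 47/41 = -8440/41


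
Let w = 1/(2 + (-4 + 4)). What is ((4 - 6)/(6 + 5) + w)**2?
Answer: 49/484 ≈ 0.10124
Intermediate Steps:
w = 1/2 (w = 1/(2 + 0) = 1/2 ≈ 0.50000)
((4 - 6)/(6 + 5) + w)**2 = ((4 - 6)/(6 + 5) + 1/2)**2 = (-2/11 + 1/2)**2 = (7/22)**2 = 49/484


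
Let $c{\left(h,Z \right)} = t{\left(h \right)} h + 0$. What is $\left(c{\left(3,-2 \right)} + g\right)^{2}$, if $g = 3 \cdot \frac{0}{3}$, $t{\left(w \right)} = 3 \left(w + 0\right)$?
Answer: $729$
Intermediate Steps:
$t{\left(w \right)} = 3 w$
$c{\left(h,Z \right)} = 3 h^{2}$ ($c{\left(h,Z \right)} = 3 h h + 0 = 3 h^{2} + 0 = 3 h^{2}$)
$g = 0$ ($g = 3 \cdot 0 \cdot \frac{1}{3} = 3 \cdot 0 = 0$)
$\left(c{\left(3,-2 \right)} + g\right)^{2} = \left(3 \cdot 3^{2} + 0\right)^{2} = \left(3 \cdot 9 + 0\right)^{2} = \left(27 + 0\right)^{2} = 27^{2} = 729$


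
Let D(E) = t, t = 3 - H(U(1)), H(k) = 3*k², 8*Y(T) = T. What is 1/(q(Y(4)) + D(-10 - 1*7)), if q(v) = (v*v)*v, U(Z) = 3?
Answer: -8/191 ≈ -0.041885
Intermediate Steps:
Y(T) = T/8
q(v) = v³ (q(v) = v²*v = v³)
t = -24 (t = 3 - 3*3² = 3 - 3*9 = 3 - 1*27 = 3 - 27 = -24)
D(E) = -24
1/(q(Y(4)) + D(-10 - 1*7)) = 1/(((⅛)*4)³ - 24) = 1/((½)³ - 24) = 1/(⅛ - 24) = 1/(-191/8) = -8/191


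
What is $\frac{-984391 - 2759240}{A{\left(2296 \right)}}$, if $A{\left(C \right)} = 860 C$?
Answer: $- \frac{3743631}{1974560} \approx -1.8959$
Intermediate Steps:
$\frac{-984391 - 2759240}{A{\left(2296 \right)}} = \frac{-984391 - 2759240}{860 \cdot 2296} = \frac{-984391 - 2759240}{1974560} = \left(-3743631\right) \frac{1}{1974560} = - \frac{3743631}{1974560}$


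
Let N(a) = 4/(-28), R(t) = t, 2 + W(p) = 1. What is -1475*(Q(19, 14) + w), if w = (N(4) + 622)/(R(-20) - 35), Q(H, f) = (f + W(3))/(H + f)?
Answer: 3718180/231 ≈ 16096.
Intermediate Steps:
W(p) = -1 (W(p) = -2 + 1 = -1)
N(a) = -⅐ (N(a) = 4*(-1/28) = -⅐)
Q(H, f) = (-1 + f)/(H + f) (Q(H, f) = (f - 1)/(H + f) = (-1 + f)/(H + f))
w = -4353/385 (w = (-⅐ + 622)/(-20 - 35) = (4353/7)/(-55) = (4353/7)*(-1/55) = -4353/385 ≈ -11.306)
-1475*(Q(19, 14) + w) = -1475*((-1 + 14)/(19 + 14) - 4353/385) = -1475*(13/33 - 4353/385) = -1475*(-12604/1155) = 3718180/231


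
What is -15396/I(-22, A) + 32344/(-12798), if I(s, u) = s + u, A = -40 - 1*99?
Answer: 95915312/1030239 ≈ 93.100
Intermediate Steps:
A = -139 (A = -40 - 99 = -139)
-15396/I(-22, A) + 32344/(-12798) = -15396/(-22 - 139) + 32344/(-12798) = -15396/(-161) + 32344*(-1/12798) = -15396*(-1/161) - 16172/6399 = 15396/161 - 16172/6399 = 95915312/1030239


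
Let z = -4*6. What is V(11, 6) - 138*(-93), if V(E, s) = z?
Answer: 12810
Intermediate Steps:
z = -24
V(E, s) = -24
V(11, 6) - 138*(-93) = -24 - 138*(-93) = -24 + 12834 = 12810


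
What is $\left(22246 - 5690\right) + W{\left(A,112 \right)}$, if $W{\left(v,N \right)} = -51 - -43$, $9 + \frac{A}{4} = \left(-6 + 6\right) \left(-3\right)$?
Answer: $16548$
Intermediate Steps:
$A = -36$ ($A = -36 + 4 \left(-6 + 6\right) \left(-3\right) = -36 + 4 \cdot 0 \left(-3\right) = -36 + 4 \cdot 0 = -36 + 0 = -36$)
$W{\left(v,N \right)} = -8$ ($W{\left(v,N \right)} = -51 + 43 = -8$)
$\left(22246 - 5690\right) + W{\left(A,112 \right)} = \left(22246 - 5690\right) - 8 = 16556 - 8 = 16548$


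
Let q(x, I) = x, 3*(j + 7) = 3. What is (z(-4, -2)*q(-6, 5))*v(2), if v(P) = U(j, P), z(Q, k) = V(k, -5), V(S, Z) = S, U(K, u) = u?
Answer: 24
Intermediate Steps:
j = -6 (j = -7 + (⅓)*3 = -7 + 1 = -6)
z(Q, k) = k
v(P) = P
(z(-4, -2)*q(-6, 5))*v(2) = -2*(-6)*2 = 12*2 = 24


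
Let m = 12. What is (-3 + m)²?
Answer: 81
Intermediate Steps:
(-3 + m)² = (-3 + 12)² = 9² = 81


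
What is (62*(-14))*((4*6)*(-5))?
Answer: 104160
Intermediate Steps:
(62*(-14))*((4*6)*(-5)) = -20832*(-5) = -868*(-120) = 104160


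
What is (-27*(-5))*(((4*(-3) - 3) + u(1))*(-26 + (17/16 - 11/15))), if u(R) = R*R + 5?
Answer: 499041/16 ≈ 31190.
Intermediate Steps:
u(R) = 5 + R**2 (u(R) = R**2 + 5 = 5 + R**2)
(-27*(-5))*(((4*(-3) - 3) + u(1))*(-26 + (17/16 - 11/15))) = (-27*(-5))*(((4*(-3) - 3) + (5 + 1**2))*(-26 + (17/16 - 11/15))) = 135*(((-12 - 3) + (5 + 1))*(-26 + (17*(1/16) - 11*1/15))) = 135*((-15 + 6)*(-26 + (17/16 - 11/15))) = 135*(-9*(-26 + 79/240)) = 135*(-9*(-6161/240)) = 135*(18483/80) = 499041/16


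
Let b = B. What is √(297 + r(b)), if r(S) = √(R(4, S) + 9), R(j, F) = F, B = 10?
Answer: √(297 + √19) ≈ 17.360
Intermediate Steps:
b = 10
r(S) = √(9 + S) (r(S) = √(S + 9) = √(9 + S))
√(297 + r(b)) = √(297 + √(9 + 10)) = √(297 + √19)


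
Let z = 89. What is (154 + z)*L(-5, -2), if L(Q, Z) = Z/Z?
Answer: 243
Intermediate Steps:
L(Q, Z) = 1
(154 + z)*L(-5, -2) = (154 + 89)*1 = 243*1 = 243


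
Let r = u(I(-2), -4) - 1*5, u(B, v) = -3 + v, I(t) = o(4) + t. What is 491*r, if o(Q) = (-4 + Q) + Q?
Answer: -5892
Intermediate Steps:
o(Q) = -4 + 2*Q
I(t) = 4 + t (I(t) = (-4 + 2*4) + t = (-4 + 8) + t = 4 + t)
r = -12 (r = (-3 - 4) - 1*5 = -7 - 5 = -12)
491*r = 491*(-12) = -5892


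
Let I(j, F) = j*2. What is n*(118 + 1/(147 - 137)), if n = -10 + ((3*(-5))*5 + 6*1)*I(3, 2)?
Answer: -250372/5 ≈ -50074.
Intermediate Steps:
I(j, F) = 2*j
n = -424 (n = -10 + ((3*(-5))*5 + 6*1)*(2*3) = -10 + (-15*5 + 6)*6 = -10 + (-75 + 6)*6 = -10 - 69*6 = -10 - 414 = -424)
n*(118 + 1/(147 - 137)) = -424*(118 + 1/(147 - 137)) = -424*(118 + 1/10) = -424*(118 + ⅒) = -424*1181/10 = -250372/5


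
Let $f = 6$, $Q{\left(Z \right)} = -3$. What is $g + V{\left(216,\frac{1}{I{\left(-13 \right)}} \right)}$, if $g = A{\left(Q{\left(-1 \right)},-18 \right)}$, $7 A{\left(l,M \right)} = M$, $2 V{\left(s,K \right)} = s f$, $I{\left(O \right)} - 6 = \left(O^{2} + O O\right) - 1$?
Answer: $\frac{4518}{7} \approx 645.43$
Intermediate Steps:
$I{\left(O \right)} = 5 + 2 O^{2}$ ($I{\left(O \right)} = 6 - \left(1 - O^{2} - O O\right) = 6 + \left(\left(O^{2} + O^{2}\right) - 1\right) = 6 + \left(2 O^{2} - 1\right) = 6 + \left(-1 + 2 O^{2}\right) = 5 + 2 O^{2}$)
$V{\left(s,K \right)} = 3 s$ ($V{\left(s,K \right)} = \frac{s 6}{2} = \frac{6 s}{2} = 3 s$)
$A{\left(l,M \right)} = \frac{M}{7}$
$g = - \frac{18}{7}$ ($g = \frac{1}{7} \left(-18\right) = - \frac{18}{7} \approx -2.5714$)
$g + V{\left(216,\frac{1}{I{\left(-13 \right)}} \right)} = - \frac{18}{7} + 3 \cdot 216 = - \frac{18}{7} + 648 = \frac{4518}{7}$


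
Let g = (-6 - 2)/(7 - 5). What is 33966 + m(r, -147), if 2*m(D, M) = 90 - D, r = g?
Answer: 34013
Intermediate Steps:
g = -4 (g = -8/2 = -8*½ = -4)
r = -4
m(D, M) = 45 - D/2 (m(D, M) = (90 - D)/2 = 45 - D/2)
33966 + m(r, -147) = 33966 + (45 - ½*(-4)) = 33966 + (45 + 2) = 33966 + 47 = 34013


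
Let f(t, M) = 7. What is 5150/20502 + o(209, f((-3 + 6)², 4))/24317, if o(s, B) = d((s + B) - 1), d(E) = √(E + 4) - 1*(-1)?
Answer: 62626526/249273567 + √219/24317 ≈ 0.25184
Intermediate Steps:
d(E) = 1 + √(4 + E) (d(E) = √(4 + E) + 1 = 1 + √(4 + E))
o(s, B) = 1 + √(3 + B + s) (o(s, B) = 1 + √(4 + ((s + B) - 1)) = 1 + √(4 + ((B + s) - 1)) = 1 + √(4 + (-1 + B + s)) = 1 + √(3 + B + s))
5150/20502 + o(209, f((-3 + 6)², 4))/24317 = 5150/20502 + (1 + √(3 + 7 + 209))/24317 = 5150*(1/20502) + (1 + √219)*(1/24317) = 2575/10251 + (1/24317 + √219/24317) = 62626526/249273567 + √219/24317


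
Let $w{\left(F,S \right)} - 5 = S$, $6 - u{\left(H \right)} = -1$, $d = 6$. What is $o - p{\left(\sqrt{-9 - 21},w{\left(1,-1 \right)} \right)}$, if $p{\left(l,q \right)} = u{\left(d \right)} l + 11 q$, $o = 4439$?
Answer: $4395 - 7 i \sqrt{30} \approx 4395.0 - 38.341 i$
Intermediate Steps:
$u{\left(H \right)} = 7$ ($u{\left(H \right)} = 6 - -1 = 6 + 1 = 7$)
$w{\left(F,S \right)} = 5 + S$
$p{\left(l,q \right)} = 7 l + 11 q$
$o - p{\left(\sqrt{-9 - 21},w{\left(1,-1 \right)} \right)} = 4439 - \left(7 \sqrt{-9 - 21} + 11 \left(5 - 1\right)\right) = 4439 - \left(7 \sqrt{-30} + 11 \cdot 4\right) = 4439 - \left(7 i \sqrt{30} + 44\right) = 4439 - \left(44 + 7 i \sqrt{30}\right) = 4395 - 7 i \sqrt{30}$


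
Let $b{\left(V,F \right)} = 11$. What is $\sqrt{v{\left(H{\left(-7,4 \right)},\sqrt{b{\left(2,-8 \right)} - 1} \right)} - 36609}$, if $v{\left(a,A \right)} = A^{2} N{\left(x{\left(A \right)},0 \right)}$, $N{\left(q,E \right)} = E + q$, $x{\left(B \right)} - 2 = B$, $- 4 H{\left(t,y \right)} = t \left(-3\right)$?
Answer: $\sqrt{-36589 + 10 \sqrt{10}} \approx 191.2 i$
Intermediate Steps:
$H{\left(t,y \right)} = \frac{3 t}{4}$ ($H{\left(t,y \right)} = - \frac{t \left(-3\right)}{4} = - \frac{\left(-3\right) t}{4} = \frac{3 t}{4}$)
$x{\left(B \right)} = 2 + B$
$v{\left(a,A \right)} = A^{2} \left(2 + A\right)$ ($v{\left(a,A \right)} = A^{2} \left(0 + \left(2 + A\right)\right) = A^{2} \left(2 + A\right)$)
$\sqrt{v{\left(H{\left(-7,4 \right)},\sqrt{b{\left(2,-8 \right)} - 1} \right)} - 36609} = \sqrt{\left(\sqrt{11 - 1}\right)^{2} \left(2 + \sqrt{11 - 1}\right) - 36609} = \sqrt{\left(\sqrt{10}\right)^{2} \left(2 + \sqrt{10}\right) - 36609} = \sqrt{10 \left(2 + \sqrt{10}\right) - 36609} = \sqrt{\left(20 + 10 \sqrt{10}\right) - 36609} = \sqrt{-36589 + 10 \sqrt{10}}$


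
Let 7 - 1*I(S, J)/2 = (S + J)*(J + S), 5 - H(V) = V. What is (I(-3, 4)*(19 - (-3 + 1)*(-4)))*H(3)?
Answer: 264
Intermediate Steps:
H(V) = 5 - V
I(S, J) = 14 - 2*(J + S)² (I(S, J) = 14 - 2*(S + J)*(J + S) = 14 - 2*(J + S)*(J + S) = 14 - 2*(J + S)²)
(I(-3, 4)*(19 - (-3 + 1)*(-4)))*H(3) = ((14 - 2*(4 - 3)²)*(19 - (-3 + 1)*(-4)))*(5 - 1*3) = ((14 - 2*1²)*(19 - (-2)*(-4)))*(5 - 3) = ((14 - 2*1)*(19 - 1*8))*2 = ((14 - 2)*(19 - 8))*2 = (12*11)*2 = 132*2 = 264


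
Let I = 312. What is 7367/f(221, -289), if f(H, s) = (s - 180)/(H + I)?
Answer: -3926611/469 ≈ -8372.3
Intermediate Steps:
f(H, s) = (-180 + s)/(312 + H) (f(H, s) = (s - 180)/(H + 312) = (-180 + s)/(312 + H))
7367/f(221, -289) = 7367/(((-180 - 289)/(312 + 221))) = 7367/((-469/533)) = 7367/(((1/533)*(-469))) = 7367/(-469/533) = 7367*(-533/469) = -3926611/469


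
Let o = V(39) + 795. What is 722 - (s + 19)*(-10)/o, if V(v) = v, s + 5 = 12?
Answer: 301204/417 ≈ 722.31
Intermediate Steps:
s = 7 (s = -5 + 12 = 7)
o = 834 (o = 39 + 795 = 834)
722 - (s + 19)*(-10)/o = 722 - (7 + 19)*(-10)/834 = 722 - 26*(-10)/834 = 722 - (-260)/834 = 722 - 1*(-130/417) = 722 + 130/417 = 301204/417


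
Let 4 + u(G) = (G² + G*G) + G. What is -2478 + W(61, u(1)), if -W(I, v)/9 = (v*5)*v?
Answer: -2523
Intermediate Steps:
u(G) = -4 + G + 2*G² (u(G) = -4 + ((G² + G*G) + G) = -4 + ((G² + G²) + G) = -4 + (2*G² + G) = -4 + (G + 2*G²) = -4 + G + 2*G²)
W(I, v) = -45*v² (W(I, v) = -9*v*5*v = -9*5*v*v = -45*v²)
-2478 + W(61, u(1)) = -2478 - 45*(-4 + 1 + 2*1²)² = -2478 - 45*(-4 + 1 + 2*1)² = -2478 - 45*(-4 + 1 + 2)² = -2478 - 45*(-1)² = -2478 - 45*1 = -2478 - 45 = -2523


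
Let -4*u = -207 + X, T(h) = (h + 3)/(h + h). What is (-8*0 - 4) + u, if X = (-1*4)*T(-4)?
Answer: 383/8 ≈ 47.875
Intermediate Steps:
T(h) = (3 + h)/(2*h) (T(h) = (3 + h)/((2*h)) = (3 + h)*(1/(2*h)) = (3 + h)/(2*h))
X = -½ (X = (-1*4)*((½)*(3 - 4)/(-4)) = -2*(-1)*(-1)/4 = -4*⅛ = -½ ≈ -0.50000)
u = 415/8 (u = -(-207 - ½)/4 = -¼*(-415/2) = 415/8 ≈ 51.875)
(-8*0 - 4) + u = (-8*0 - 4) + 415/8 = (0 - 4) + 415/8 = -4 + 415/8 = 383/8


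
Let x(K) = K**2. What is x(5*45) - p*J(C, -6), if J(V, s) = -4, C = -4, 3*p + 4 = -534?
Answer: 149723/3 ≈ 49908.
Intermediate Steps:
p = -538/3 (p = -4/3 + (1/3)*(-534) = -4/3 - 178 = -538/3 ≈ -179.33)
x(5*45) - p*J(C, -6) = (5*45)**2 - (-538)*(-4)/3 = 225**2 - 1*2152/3 = 50625 - 2152/3 = 149723/3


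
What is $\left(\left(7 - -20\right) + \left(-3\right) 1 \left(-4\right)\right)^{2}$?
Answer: $1521$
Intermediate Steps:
$\left(\left(7 - -20\right) + \left(-3\right) 1 \left(-4\right)\right)^{2} = \left(\left(7 + 20\right) - -12\right)^{2} = \left(27 + 12\right)^{2} = 39^{2} = 1521$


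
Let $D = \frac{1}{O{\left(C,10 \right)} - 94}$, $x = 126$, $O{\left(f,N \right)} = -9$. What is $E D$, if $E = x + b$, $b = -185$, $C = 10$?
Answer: $\frac{59}{103} \approx 0.57282$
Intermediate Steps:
$E = -59$ ($E = 126 - 185 = -59$)
$D = - \frac{1}{103}$ ($D = \frac{1}{-9 - 94} = \frac{1}{-103} = - \frac{1}{103} \approx -0.0097087$)
$E D = \left(-59\right) \left(- \frac{1}{103}\right) = \frac{59}{103}$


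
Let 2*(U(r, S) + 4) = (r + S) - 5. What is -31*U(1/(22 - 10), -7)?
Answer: 7409/24 ≈ 308.71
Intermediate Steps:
U(r, S) = -13/2 + S/2 + r/2 (U(r, S) = -4 + ((r + S) - 5)/2 = -4 + ((S + r) - 5)/2 = -4 + (-5 + S + r)/2 = -4 + (-5/2 + S/2 + r/2) = -13/2 + S/2 + r/2)
-31*U(1/(22 - 10), -7) = -31*(-13/2 + (½)*(-7) + 1/(2*(22 - 10))) = -31*(-13/2 - 7/2 + (½)/12) = -31*(-13/2 - 7/2 + (½)*(1/12)) = -31*(-13/2 - 7/2 + 1/24) = -31*(-239/24) = 7409/24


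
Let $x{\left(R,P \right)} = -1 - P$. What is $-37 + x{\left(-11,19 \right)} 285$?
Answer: $-5737$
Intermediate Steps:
$-37 + x{\left(-11,19 \right)} 285 = -37 + \left(-1 - 19\right) 285 = -37 - 5700 = -5737$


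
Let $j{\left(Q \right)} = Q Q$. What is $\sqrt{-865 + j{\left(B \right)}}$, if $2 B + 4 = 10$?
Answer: $2 i \sqrt{214} \approx 29.257 i$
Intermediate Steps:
$B = 3$ ($B = -2 + \frac{1}{2} \cdot 10 = -2 + 5 = 3$)
$j{\left(Q \right)} = Q^{2}$
$\sqrt{-865 + j{\left(B \right)}} = \sqrt{-865 + 3^{2}} = \sqrt{-865 + 9} = \sqrt{-856} = 2 i \sqrt{214}$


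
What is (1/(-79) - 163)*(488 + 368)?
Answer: -11023568/79 ≈ -1.3954e+5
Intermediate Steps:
(1/(-79) - 163)*(488 + 368) = (-1/79 - 163)*856 = -12878/79*856 = -11023568/79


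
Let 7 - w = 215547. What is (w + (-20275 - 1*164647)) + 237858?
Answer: -162604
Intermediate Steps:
w = -215540 (w = 7 - 1*215547 = 7 - 215547 = -215540)
(w + (-20275 - 1*164647)) + 237858 = (-215540 + (-20275 - 1*164647)) + 237858 = (-215540 + (-20275 - 164647)) + 237858 = (-215540 - 184922) + 237858 = -400462 + 237858 = -162604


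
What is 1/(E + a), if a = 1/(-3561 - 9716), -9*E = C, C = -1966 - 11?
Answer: 39831/8749540 ≈ 0.0045523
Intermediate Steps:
C = -1977
E = 659/3 (E = -⅑*(-1977) = 659/3 ≈ 219.67)
a = -1/13277 (a = 1/(-13277) = -1/13277 ≈ -7.5318e-5)
1/(E + a) = 1/(659/3 - 1/13277) = 1/(8749540/39831) = 39831/8749540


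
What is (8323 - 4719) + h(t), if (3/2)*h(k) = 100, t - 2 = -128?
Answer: 11012/3 ≈ 3670.7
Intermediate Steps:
t = -126 (t = 2 - 128 = -126)
h(k) = 200/3 (h(k) = (⅔)*100 = 200/3)
(8323 - 4719) + h(t) = (8323 - 4719) + 200/3 = 3604 + 200/3 = 11012/3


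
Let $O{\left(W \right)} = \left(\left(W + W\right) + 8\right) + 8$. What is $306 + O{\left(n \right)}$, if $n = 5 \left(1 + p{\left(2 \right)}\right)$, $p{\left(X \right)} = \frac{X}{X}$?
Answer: $342$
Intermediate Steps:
$p{\left(X \right)} = 1$
$n = 10$ ($n = 5 \left(1 + 1\right) = 5 \cdot 2 = 10$)
$O{\left(W \right)} = 16 + 2 W$ ($O{\left(W \right)} = \left(2 W + 8\right) + 8 = \left(8 + 2 W\right) + 8 = 16 + 2 W$)
$306 + O{\left(n \right)} = 306 + \left(16 + 2 \cdot 10\right) = 306 + \left(16 + 20\right) = 306 + 36 = 342$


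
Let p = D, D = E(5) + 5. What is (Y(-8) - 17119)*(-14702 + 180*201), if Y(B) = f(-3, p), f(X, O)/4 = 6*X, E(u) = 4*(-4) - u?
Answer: -369228298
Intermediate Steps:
E(u) = -16 - u
D = -16 (D = (-16 - 1*5) + 5 = (-16 - 5) + 5 = -21 + 5 = -16)
p = -16
f(X, O) = 24*X (f(X, O) = 4*(6*X) = 24*X)
Y(B) = -72 (Y(B) = 24*(-3) = -72)
(Y(-8) - 17119)*(-14702 + 180*201) = (-72 - 17119)*(-14702 + 180*201) = -17191*(-14702 + 36180) = -17191*21478 = -369228298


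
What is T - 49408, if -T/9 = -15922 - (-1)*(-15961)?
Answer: 237539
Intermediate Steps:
T = 286947 (T = -9*(-15922 - (-1)*(-15961)) = -9*(-15922 - 1*15961) = -9*(-15922 - 15961) = -9*(-31883) = 286947)
T - 49408 = 286947 - 49408 = 237539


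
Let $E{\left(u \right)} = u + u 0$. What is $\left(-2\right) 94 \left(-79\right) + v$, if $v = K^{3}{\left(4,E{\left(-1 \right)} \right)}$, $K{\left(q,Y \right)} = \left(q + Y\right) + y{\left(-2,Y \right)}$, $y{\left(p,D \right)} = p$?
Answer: $14853$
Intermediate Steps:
$E{\left(u \right)} = u$ ($E{\left(u \right)} = u + 0 = u$)
$K{\left(q,Y \right)} = -2 + Y + q$ ($K{\left(q,Y \right)} = \left(q + Y\right) - 2 = \left(Y + q\right) - 2 = -2 + Y + q$)
$v = 1$ ($v = \left(-2 - 1 + 4\right)^{3} = 1^{3} = 1$)
$\left(-2\right) 94 \left(-79\right) + v = \left(-2\right) 94 \left(-79\right) + 1 = \left(-188\right) \left(-79\right) + 1 = 14852 + 1 = 14853$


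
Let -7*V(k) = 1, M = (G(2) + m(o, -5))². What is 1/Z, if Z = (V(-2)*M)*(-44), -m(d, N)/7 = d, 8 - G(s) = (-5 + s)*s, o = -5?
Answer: 1/15092 ≈ 6.6260e-5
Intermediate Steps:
G(s) = 8 - s*(-5 + s) (G(s) = 8 - (-5 + s)*s = 8 - s*(-5 + s))
m(d, N) = -7*d
M = 2401 (M = ((8 - 1*2² + 5*2) - 7*(-5))² = ((8 - 1*4 + 10) + 35)² = ((8 - 4 + 10) + 35)² = (14 + 35)² = 49² = 2401)
V(k) = -⅐ (V(k) = -⅐*1 = -⅐)
Z = 15092 (Z = -⅐*2401*(-44) = -343*(-44) = 15092)
1/Z = 1/15092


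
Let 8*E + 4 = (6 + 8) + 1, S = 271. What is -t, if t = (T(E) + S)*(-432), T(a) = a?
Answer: 117666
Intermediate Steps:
E = 11/8 (E = -1/2 + ((6 + 8) + 1)/8 = -1/2 + (14 + 1)/8 = -1/2 + (1/8)*15 = -1/2 + 15/8 = 11/8 ≈ 1.3750)
t = -117666 (t = (11/8 + 271)*(-432) = (2179/8)*(-432) = -117666)
-t = -1*(-117666) = 117666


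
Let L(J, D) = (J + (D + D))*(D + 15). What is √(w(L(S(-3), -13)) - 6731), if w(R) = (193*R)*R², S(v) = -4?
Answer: I*√41694731 ≈ 6457.1*I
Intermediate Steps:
L(J, D) = (15 + D)*(J + 2*D) (L(J, D) = (J + 2*D)*(15 + D) = (15 + D)*(J + 2*D))
w(R) = 193*R³
√(w(L(S(-3), -13)) - 6731) = √(193*(2*(-13)² + 15*(-4) + 30*(-13) - 13*(-4))³ - 6731) = √(193*(2*169 - 60 - 390 + 52)³ - 6731) = √(193*(338 - 60 - 390 + 52)³ - 6731) = √(193*(-60)³ - 6731) = √(193*(-216000) - 6731) = √(-41688000 - 6731) = √(-41694731) = I*√41694731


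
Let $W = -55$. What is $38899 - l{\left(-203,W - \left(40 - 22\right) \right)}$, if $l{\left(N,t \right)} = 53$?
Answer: $38846$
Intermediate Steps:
$38899 - l{\left(-203,W - \left(40 - 22\right) \right)} = 38899 - 53 = 38846$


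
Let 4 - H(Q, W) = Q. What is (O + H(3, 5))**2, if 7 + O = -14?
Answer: 400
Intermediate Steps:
O = -21 (O = -7 - 14 = -21)
H(Q, W) = 4 - Q
(O + H(3, 5))**2 = (-21 + (4 - 1*3))**2 = (-21 + (4 - 3))**2 = (-21 + 1)**2 = (-20)**2 = 400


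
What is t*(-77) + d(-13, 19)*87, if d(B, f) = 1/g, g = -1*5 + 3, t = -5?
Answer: 683/2 ≈ 341.50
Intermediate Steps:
g = -2 (g = -5 + 3 = -2)
d(B, f) = -½ (d(B, f) = 1/(-2) = -½)
t*(-77) + d(-13, 19)*87 = -5*(-77) - ½*87 = 385 - 87/2 = 683/2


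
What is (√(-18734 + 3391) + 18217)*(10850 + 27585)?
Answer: 700170395 + 38435*I*√15343 ≈ 7.0017e+8 + 4.7608e+6*I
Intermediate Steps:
(√(-18734 + 3391) + 18217)*(10850 + 27585) = (√(-15343) + 18217)*38435 = (I*√15343 + 18217)*38435 = (18217 + I*√15343)*38435 = 700170395 + 38435*I*√15343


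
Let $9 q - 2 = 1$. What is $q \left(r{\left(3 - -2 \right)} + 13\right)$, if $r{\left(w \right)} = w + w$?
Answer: $\frac{23}{3} \approx 7.6667$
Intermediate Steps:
$r{\left(w \right)} = 2 w$
$q = \frac{1}{3}$ ($q = \frac{2}{9} + \frac{1}{9} \cdot 1 = \frac{2}{9} + \frac{1}{9} = \frac{1}{3} \approx 0.33333$)
$q \left(r{\left(3 - -2 \right)} + 13\right) = \frac{2 \left(3 - -2\right) + 13}{3} = \frac{2 \left(3 + 2\right) + 13}{3} = \frac{2 \cdot 5 + 13}{3} = \frac{10 + 13}{3} = \frac{1}{3} \cdot 23 = \frac{23}{3}$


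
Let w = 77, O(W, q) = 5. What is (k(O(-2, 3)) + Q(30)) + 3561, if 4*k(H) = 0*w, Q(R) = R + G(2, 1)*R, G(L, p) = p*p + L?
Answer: 3681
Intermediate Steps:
G(L, p) = L + p**2 (G(L, p) = p**2 + L = L + p**2)
Q(R) = 4*R (Q(R) = R + (2 + 1**2)*R = R + (2 + 1)*R = R + 3*R = 4*R)
k(H) = 0 (k(H) = (0*77)/4 = (1/4)*0 = 0)
(k(O(-2, 3)) + Q(30)) + 3561 = (0 + 4*30) + 3561 = (0 + 120) + 3561 = 120 + 3561 = 3681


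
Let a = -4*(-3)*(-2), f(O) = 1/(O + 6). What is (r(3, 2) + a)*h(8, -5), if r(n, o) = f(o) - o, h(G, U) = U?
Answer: 1035/8 ≈ 129.38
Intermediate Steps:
f(O) = 1/(6 + O)
a = -24 (a = 12*(-2) = -24)
r(n, o) = 1/(6 + o) - o
(r(3, 2) + a)*h(8, -5) = ((1 - 1*2*(6 + 2))/(6 + 2) - 24)*(-5) = ((1 - 1*2*8)/8 - 24)*(-5) = ((1 - 16)/8 - 24)*(-5) = ((1/8)*(-15) - 24)*(-5) = (-15/8 - 24)*(-5) = -207/8*(-5) = 1035/8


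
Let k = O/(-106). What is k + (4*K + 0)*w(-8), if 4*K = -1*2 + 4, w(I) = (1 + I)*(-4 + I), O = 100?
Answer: 8854/53 ≈ 167.06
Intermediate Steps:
K = ½ (K = (-1*2 + 4)/4 = (-2 + 4)/4 = (¼)*2 = ½ ≈ 0.50000)
k = -50/53 (k = 100/(-106) = 100*(-1/106) = -50/53 ≈ -0.94340)
k + (4*K + 0)*w(-8) = -50/53 + (4*(½) + 0)*(-4 + (-8)² - 3*(-8)) = -50/53 + (2 + 0)*(-4 + 64 + 24) = -50/53 + 2*84 = -50/53 + 168 = 8854/53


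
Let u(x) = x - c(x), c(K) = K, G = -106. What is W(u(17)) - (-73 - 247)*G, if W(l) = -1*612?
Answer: -34532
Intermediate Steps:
u(x) = 0 (u(x) = x - x = 0)
W(l) = -612
W(u(17)) - (-73 - 247)*G = -612 - (-73 - 247)*(-106) = -612 - (-320)*(-106) = -612 - 1*33920 = -612 - 33920 = -34532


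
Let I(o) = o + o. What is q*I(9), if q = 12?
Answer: 216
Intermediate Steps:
I(o) = 2*o
q*I(9) = 12*(2*9) = 12*18 = 216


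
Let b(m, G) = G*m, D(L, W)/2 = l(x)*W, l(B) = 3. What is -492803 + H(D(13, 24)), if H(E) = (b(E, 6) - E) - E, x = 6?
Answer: -492227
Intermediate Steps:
D(L, W) = 6*W (D(L, W) = 2*(3*W) = 6*W)
H(E) = 4*E (H(E) = (6*E - E) - E = 5*E - E = 4*E)
-492803 + H(D(13, 24)) = -492803 + 4*(6*24) = -492803 + 4*144 = -492803 + 576 = -492227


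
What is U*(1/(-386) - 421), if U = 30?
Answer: -2437605/193 ≈ -12630.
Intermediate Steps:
U*(1/(-386) - 421) = 30*(1/(-386) - 421) = 30*(-1/386 - 421) = 30*(-162507/386) = -2437605/193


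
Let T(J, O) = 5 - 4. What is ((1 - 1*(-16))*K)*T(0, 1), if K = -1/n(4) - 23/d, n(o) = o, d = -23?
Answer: 51/4 ≈ 12.750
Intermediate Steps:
T(J, O) = 1
K = ¾ (K = -1/4 - 23/(-23) = -1*¼ - 23*(-1/23) = -¼ + 1 = ¾ ≈ 0.75000)
((1 - 1*(-16))*K)*T(0, 1) = ((1 - 1*(-16))*(¾))*1 = ((1 + 16)*(¾))*1 = (17*(¾))*1 = (51/4)*1 = 51/4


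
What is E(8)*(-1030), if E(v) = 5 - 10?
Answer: 5150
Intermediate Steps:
E(v) = -5
E(8)*(-1030) = -5*(-1030) = 5150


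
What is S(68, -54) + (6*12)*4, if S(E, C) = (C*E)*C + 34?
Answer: 198610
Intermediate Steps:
S(E, C) = 34 + E*C² (S(E, C) = E*C² + 34 = 34 + E*C²)
S(68, -54) + (6*12)*4 = (34 + 68*(-54)²) + (6*12)*4 = (34 + 68*2916) + 72*4 = (34 + 198288) + 288 = 198322 + 288 = 198610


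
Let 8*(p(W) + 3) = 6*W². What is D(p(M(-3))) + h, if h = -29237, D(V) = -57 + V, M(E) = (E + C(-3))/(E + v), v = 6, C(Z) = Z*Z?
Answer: -29294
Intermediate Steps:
C(Z) = Z²
M(E) = (9 + E)/(6 + E) (M(E) = (E + (-3)²)/(E + 6) = (E + 9)/(6 + E) = (9 + E)/(6 + E))
p(W) = -3 + 3*W²/4 (p(W) = -3 + (6*W²)/8 = -3 + 3*W²/4)
D(p(M(-3))) + h = (-57 + (-3 + 3*((9 - 3)/(6 - 3))²/4)) - 29237 = (-57 + (-3 + 3*(6/3)²/4)) - 29237 = (-57 + (-3 + 3*((⅓)*6)²/4)) - 29237 = (-57 + (-3 + (¾)*2²)) - 29237 = (-57 + (-3 + (¾)*4)) - 29237 = (-57 + (-3 + 3)) - 29237 = (-57 + 0) - 29237 = -57 - 29237 = -29294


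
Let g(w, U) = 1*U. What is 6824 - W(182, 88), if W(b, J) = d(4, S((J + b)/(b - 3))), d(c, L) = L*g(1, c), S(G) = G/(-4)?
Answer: 1221766/179 ≈ 6825.5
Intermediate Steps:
g(w, U) = U
S(G) = -G/4 (S(G) = G*(-¼) = -G/4)
d(c, L) = L*c
W(b, J) = -(J + b)/(-3 + b) (W(b, J) = -(J + b)/(4*(b - 3))*4 = -(J + b)/(4*(-3 + b))*4 = -(J + b)/(-3 + b))
6824 - W(182, 88) = 6824 - (-1*88 - 1*182)/(-3 + 182) = 6824 - (-88 - 182)/179 = 6824 - (-270)/179 = 6824 - 1*(-270/179) = 6824 + 270/179 = 1221766/179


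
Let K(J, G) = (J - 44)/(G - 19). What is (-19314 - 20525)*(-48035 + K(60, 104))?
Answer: 162661003601/85 ≈ 1.9137e+9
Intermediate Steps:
K(J, G) = (-44 + J)/(-19 + G)
(-19314 - 20525)*(-48035 + K(60, 104)) = (-19314 - 20525)*(-48035 + (-44 + 60)/(-19 + 104)) = -39839*(-48035 + 16/85) = -39839*(-4082959/85) = 162661003601/85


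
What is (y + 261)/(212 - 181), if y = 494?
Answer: 755/31 ≈ 24.355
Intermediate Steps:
(y + 261)/(212 - 181) = (494 + 261)/(212 - 181) = 755/31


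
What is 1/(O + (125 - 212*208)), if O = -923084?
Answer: -1/967055 ≈ -1.0341e-6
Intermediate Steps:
1/(O + (125 - 212*208)) = 1/(-923084 + (125 - 212*208)) = 1/(-923084 + (125 - 44096)) = 1/(-923084 - 43971) = 1/(-967055) = -1/967055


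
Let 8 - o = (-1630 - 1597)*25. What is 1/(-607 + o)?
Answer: 1/80076 ≈ 1.2488e-5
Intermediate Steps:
o = 80683 (o = 8 - (-1630 - 1597)*25 = 8 - (-3227)*25 = 8 - 1*(-80675) = 8 + 80675 = 80683)
1/(-607 + o) = 1/(-607 + 80683) = 1/80076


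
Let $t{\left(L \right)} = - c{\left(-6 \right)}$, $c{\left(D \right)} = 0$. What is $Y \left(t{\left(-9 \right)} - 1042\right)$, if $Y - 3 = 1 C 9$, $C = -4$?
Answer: $34386$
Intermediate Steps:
$Y = -33$ ($Y = 3 + 1 \left(-4\right) 9 = 3 - 36 = -33$)
$t{\left(L \right)} = 0$ ($t{\left(L \right)} = \left(-1\right) 0 = 0$)
$Y \left(t{\left(-9 \right)} - 1042\right) = - 33 \left(0 - 1042\right) = \left(-33\right) \left(-1042\right) = 34386$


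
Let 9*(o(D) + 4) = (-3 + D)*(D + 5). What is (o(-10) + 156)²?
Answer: 2053489/81 ≈ 25352.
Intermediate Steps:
o(D) = -4 + (-3 + D)*(5 + D)/9 (o(D) = -4 + ((-3 + D)*(D + 5))/9 = -4 + ((-3 + D)*(5 + D))/9 = -4 + (-3 + D)*(5 + D)/9)
(o(-10) + 156)² = ((-17/3 + (⅑)*(-10)² + (2/9)*(-10)) + 156)² = ((-17/3 + (⅑)*100 - 20/9) + 156)² = ((-17/3 + 100/9 - 20/9) + 156)² = (29/9 + 156)² = (1433/9)² = 2053489/81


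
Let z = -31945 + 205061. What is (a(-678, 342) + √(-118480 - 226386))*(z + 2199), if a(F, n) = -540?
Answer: -94670100 + 175315*I*√344866 ≈ -9.467e+7 + 1.0295e+8*I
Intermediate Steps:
z = 173116
(a(-678, 342) + √(-118480 - 226386))*(z + 2199) = (-540 + √(-118480 - 226386))*(173116 + 2199) = (-540 + √(-344866))*175315 = (-540 + I*√344866)*175315 = -94670100 + 175315*I*√344866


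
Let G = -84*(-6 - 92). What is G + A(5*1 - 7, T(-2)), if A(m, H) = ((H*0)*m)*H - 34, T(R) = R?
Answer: 8198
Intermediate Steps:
A(m, H) = -34 (A(m, H) = (0*m)*H - 34 = 0*H - 34 = 0 - 34 = -34)
G = 8232 (G = -84*(-98) = 8232)
G + A(5*1 - 7, T(-2)) = 8232 - 34 = 8198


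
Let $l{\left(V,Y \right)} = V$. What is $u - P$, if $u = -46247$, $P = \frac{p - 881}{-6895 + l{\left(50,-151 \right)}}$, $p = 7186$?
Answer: $- \frac{63310882}{1369} \approx -46246.0$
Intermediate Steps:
$P = - \frac{1261}{1369}$ ($P = \frac{7186 - 881}{-6895 + 50} = \frac{6305}{-6845} = 6305 \left(- \frac{1}{6845}\right) = - \frac{1261}{1369} \approx -0.92111$)
$u - P = -46247 - - \frac{1261}{1369} = -46247 + \frac{1261}{1369} = - \frac{63310882}{1369}$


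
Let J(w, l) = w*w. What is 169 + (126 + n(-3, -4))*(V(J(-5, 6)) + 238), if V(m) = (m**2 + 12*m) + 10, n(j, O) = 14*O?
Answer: 82279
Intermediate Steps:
J(w, l) = w**2
V(m) = 10 + m**2 + 12*m
169 + (126 + n(-3, -4))*(V(J(-5, 6)) + 238) = 169 + (126 + 14*(-4))*((10 + ((-5)**2)**2 + 12*(-5)**2) + 238) = 169 + (126 - 56)*((10 + 25**2 + 12*25) + 238) = 169 + 70*((10 + 625 + 300) + 238) = 169 + 70*(935 + 238) = 169 + 70*1173 = 169 + 82110 = 82279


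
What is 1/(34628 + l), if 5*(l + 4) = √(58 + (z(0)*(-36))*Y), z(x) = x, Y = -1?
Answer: 432800/14985267171 - 5*√58/29970534342 ≈ 2.8880e-5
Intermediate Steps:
l = -4 + √58/5 (l = -4 + √(58 + (0*(-36))*(-1))/5 = -4 + √(58 + 0*(-1))/5 = -4 + √(58 + 0)/5 = -4 + √58/5 ≈ -2.4768)
1/(34628 + l) = 1/(34628 + (-4 + √58/5)) = 1/(34624 + √58/5)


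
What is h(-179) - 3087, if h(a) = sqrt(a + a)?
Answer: -3087 + I*sqrt(358) ≈ -3087.0 + 18.921*I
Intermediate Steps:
h(a) = sqrt(2)*sqrt(a) (h(a) = sqrt(2*a) = sqrt(2)*sqrt(a))
h(-179) - 3087 = sqrt(2)*sqrt(-179) - 3087 = sqrt(2)*(I*sqrt(179)) - 3087 = I*sqrt(358) - 3087 = -3087 + I*sqrt(358)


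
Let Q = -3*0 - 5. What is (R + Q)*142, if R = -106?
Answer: -15762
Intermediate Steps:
Q = -5 (Q = 0 - 5 = -5)
(R + Q)*142 = (-106 - 5)*142 = -111*142 = -15762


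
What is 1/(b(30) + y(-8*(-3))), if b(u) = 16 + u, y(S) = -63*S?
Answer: -1/1466 ≈ -0.00068213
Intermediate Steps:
1/(b(30) + y(-8*(-3))) = 1/((16 + 30) - (-504)*(-3)) = 1/(46 - 63*24) = 1/(46 - 1512) = 1/(-1466) = -1/1466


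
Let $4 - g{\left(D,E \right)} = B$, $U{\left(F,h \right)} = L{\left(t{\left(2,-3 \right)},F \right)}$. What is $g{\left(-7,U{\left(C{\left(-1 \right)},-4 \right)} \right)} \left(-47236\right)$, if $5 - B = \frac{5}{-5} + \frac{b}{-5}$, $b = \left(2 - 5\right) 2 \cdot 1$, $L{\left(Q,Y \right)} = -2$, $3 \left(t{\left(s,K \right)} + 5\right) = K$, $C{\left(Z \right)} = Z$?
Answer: $\frac{188944}{5} \approx 37789.0$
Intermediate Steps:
$t{\left(s,K \right)} = -5 + \frac{K}{3}$
$b = -6$ ($b = \left(-3\right) 2 \cdot 1 = \left(-6\right) 1 = -6$)
$U{\left(F,h \right)} = -2$
$B = \frac{24}{5}$ ($B = 5 - \left(\frac{5}{-5} - \frac{6}{-5}\right) = 5 - \left(5 \left(- \frac{1}{5}\right) - - \frac{6}{5}\right) = 5 - \left(-1 + \frac{6}{5}\right) = 5 - \frac{1}{5} = \frac{24}{5} \approx 4.8$)
$g{\left(D,E \right)} = - \frac{4}{5}$ ($g{\left(D,E \right)} = 4 - \frac{24}{5} = - \frac{4}{5}$)
$g{\left(-7,U{\left(C{\left(-1 \right)},-4 \right)} \right)} \left(-47236\right) = \left(- \frac{4}{5}\right) \left(-47236\right) = \frac{188944}{5}$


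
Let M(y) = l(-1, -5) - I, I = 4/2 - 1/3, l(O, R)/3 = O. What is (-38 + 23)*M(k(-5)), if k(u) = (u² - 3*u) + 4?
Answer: 70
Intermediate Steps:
l(O, R) = 3*O
I = 5/3 (I = 4*(½) - 1*⅓ = 2 - ⅓ = 5/3 ≈ 1.6667)
k(u) = 4 + u² - 3*u
M(y) = -14/3 (M(y) = 3*(-1) - 1*5/3 = -3 - 5/3 = -14/3)
(-38 + 23)*M(k(-5)) = (-38 + 23)*(-14/3) = -15*(-14/3) = 70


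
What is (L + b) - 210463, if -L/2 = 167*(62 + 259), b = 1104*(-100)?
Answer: -428077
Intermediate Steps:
b = -110400
L = -107214 (L = -334*(62 + 259) = -334*321 = -2*53607 = -107214)
(L + b) - 210463 = (-107214 - 110400) - 210463 = -217614 - 210463 = -428077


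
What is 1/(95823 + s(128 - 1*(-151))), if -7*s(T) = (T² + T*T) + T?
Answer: 7/514800 ≈ 1.3598e-5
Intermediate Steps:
s(T) = -2*T²/7 - T/7 (s(T) = -((T² + T*T) + T)/7 = -((T² + T²) + T)/7 = -(2*T² + T)/7 = -(T + 2*T²)/7 = -2*T²/7 - T/7)
1/(95823 + s(128 - 1*(-151))) = 1/(95823 - (128 - 1*(-151))*(1 + 2*(128 - 1*(-151)))/7) = 1/(95823 - (128 + 151)*(1 + 2*(128 + 151))/7) = 1/(95823 - ⅐*279*(1 + 2*279)) = 1/(95823 - ⅐*279*(1 + 558)) = 1/(95823 - ⅐*279*559) = 1/(95823 - 155961/7) = 1/(514800/7) = 7/514800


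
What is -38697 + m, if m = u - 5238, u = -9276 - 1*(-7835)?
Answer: -45376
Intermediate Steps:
u = -1441 (u = -9276 + 7835 = -1441)
m = -6679 (m = -1441 - 5238 = -6679)
-38697 + m = -38697 - 6679 = -45376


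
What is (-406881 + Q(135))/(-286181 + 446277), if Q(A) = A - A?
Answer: -406881/160096 ≈ -2.5415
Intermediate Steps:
Q(A) = 0
(-406881 + Q(135))/(-286181 + 446277) = (-406881 + 0)/(-286181 + 446277) = -406881/160096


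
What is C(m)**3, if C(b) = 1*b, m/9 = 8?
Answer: 373248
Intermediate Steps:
m = 72 (m = 9*8 = 72)
C(b) = b
C(m)**3 = 72**3 = 373248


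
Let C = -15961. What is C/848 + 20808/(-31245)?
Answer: -172115543/8831920 ≈ -19.488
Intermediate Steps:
C/848 + 20808/(-31245) = -15961/848 + 20808/(-31245) = -15961*1/848 + 20808*(-1/31245) = -15961/848 - 6936/10415 = -172115543/8831920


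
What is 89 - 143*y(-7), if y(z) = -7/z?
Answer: -54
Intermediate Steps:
89 - 143*y(-7) = 89 - (-1001)/(-7) = 89 - (-1001)*(-1)/7 = 89 - 143*1 = 89 - 143 = -54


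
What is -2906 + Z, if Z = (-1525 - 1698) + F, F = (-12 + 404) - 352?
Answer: -6089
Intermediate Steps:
F = 40 (F = 392 - 352 = 40)
Z = -3183 (Z = (-1525 - 1698) + 40 = -3223 + 40 = -3183)
-2906 + Z = -2906 - 3183 = -6089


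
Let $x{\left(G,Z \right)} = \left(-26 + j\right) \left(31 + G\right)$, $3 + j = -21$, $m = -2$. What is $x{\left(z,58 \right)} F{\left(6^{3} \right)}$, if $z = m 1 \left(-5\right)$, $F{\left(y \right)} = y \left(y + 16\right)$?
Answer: $-102729600$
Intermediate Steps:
$j = -24$ ($j = -3 - 21 = -24$)
$F{\left(y \right)} = y \left(16 + y\right)$
$z = 10$ ($z = \left(-2\right) 1 \left(-5\right) = \left(-2\right) \left(-5\right) = 10$)
$x{\left(G,Z \right)} = -1550 - 50 G$ ($x{\left(G,Z \right)} = \left(-26 - 24\right) \left(31 + G\right) = - 50 \left(31 + G\right) = -1550 - 50 G$)
$x{\left(z,58 \right)} F{\left(6^{3} \right)} = \left(-1550 - 500\right) 6^{3} \left(16 + 6^{3}\right) = \left(-1550 - 500\right) 216 \left(16 + 216\right) = - 2050 \cdot 216 \cdot 232 = \left(-2050\right) 50112 = -102729600$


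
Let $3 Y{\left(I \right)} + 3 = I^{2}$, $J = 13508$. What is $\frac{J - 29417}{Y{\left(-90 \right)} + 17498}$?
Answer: $- \frac{15909}{20197} \approx -0.78769$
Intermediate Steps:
$Y{\left(I \right)} = -1 + \frac{I^{2}}{3}$
$\frac{J - 29417}{Y{\left(-90 \right)} + 17498} = \frac{13508 - 29417}{\left(-1 + \frac{\left(-90\right)^{2}}{3}\right) + 17498} = - \frac{15909}{\left(-1 + \frac{1}{3} \cdot 8100\right) + 17498} = - \frac{15909}{\left(-1 + 2700\right) + 17498} = - \frac{15909}{2699 + 17498} = - \frac{15909}{20197}$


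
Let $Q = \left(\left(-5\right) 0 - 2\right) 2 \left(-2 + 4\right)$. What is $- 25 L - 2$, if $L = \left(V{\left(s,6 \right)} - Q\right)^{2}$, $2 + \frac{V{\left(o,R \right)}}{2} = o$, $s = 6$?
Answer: $-6402$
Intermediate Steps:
$V{\left(o,R \right)} = -4 + 2 o$
$Q = -8$ ($Q = \left(0 - 2\right) 2 \cdot 2 = \left(-2\right) 4 = -8$)
$L = 256$ ($L = \left(\left(-4 + 2 \cdot 6\right) - -8\right)^{2} = \left(\left(-4 + 12\right) + 8\right)^{2} = \left(8 + 8\right)^{2} = 16^{2} = 256$)
$- 25 L - 2 = \left(-25\right) 256 - 2 = -6400 - 2 = -6402$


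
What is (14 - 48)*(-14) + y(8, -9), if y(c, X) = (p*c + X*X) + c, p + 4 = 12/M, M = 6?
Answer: 549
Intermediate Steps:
p = -2 (p = -4 + 12/6 = -4 + 12*(1/6) = -4 + 2 = -2)
y(c, X) = X**2 - c (y(c, X) = (-2*c + X*X) + c = (-2*c + X**2) + c = (X**2 - 2*c) + c = X**2 - c)
(14 - 48)*(-14) + y(8, -9) = (14 - 48)*(-14) + ((-9)**2 - 1*8) = -34*(-14) + (81 - 8) = 476 + 73 = 549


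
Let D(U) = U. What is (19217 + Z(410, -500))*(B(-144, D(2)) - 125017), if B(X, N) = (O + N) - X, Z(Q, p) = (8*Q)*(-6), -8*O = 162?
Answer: 231298595/4 ≈ 5.7825e+7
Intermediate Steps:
O = -81/4 (O = -⅛*162 = -81/4 ≈ -20.250)
Z(Q, p) = -48*Q
B(X, N) = -81/4 + N - X (B(X, N) = (-81/4 + N) - X = -81/4 + N - X)
(19217 + Z(410, -500))*(B(-144, D(2)) - 125017) = (19217 - 48*410)*((-81/4 + 2 - 1*(-144)) - 125017) = (19217 - 19680)*((-81/4 + 2 + 144) - 125017) = -463*(503/4 - 125017) = -463*(-499565/4) = 231298595/4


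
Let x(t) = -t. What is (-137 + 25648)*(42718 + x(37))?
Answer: 1088834991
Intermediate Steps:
(-137 + 25648)*(42718 + x(37)) = (-137 + 25648)*(42718 - 1*37) = 25511*(42718 - 37) = 25511*42681 = 1088834991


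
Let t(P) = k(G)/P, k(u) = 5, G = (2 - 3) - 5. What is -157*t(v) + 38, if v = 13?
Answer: -291/13 ≈ -22.385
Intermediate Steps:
G = -6 (G = -1 - 5 = -6)
t(P) = 5/P
-157*t(v) + 38 = -785/13 + 38 = -291/13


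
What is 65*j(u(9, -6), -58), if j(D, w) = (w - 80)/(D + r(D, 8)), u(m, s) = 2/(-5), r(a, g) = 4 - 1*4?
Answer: 22425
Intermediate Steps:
r(a, g) = 0 (r(a, g) = 4 - 4 = 0)
u(m, s) = -⅖ (u(m, s) = 2*(-⅕) = -⅖)
j(D, w) = (-80 + w)/D (j(D, w) = (w - 80)/(D + 0) = (-80 + w)/D)
65*j(u(9, -6), -58) = 65*((-80 - 58)/(-⅖)) = 65*(-5/2*(-138)) = 65*345 = 22425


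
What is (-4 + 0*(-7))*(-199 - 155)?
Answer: 1416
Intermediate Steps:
(-4 + 0*(-7))*(-199 - 155) = (-4 + 0)*(-354) = -4*(-354) = 1416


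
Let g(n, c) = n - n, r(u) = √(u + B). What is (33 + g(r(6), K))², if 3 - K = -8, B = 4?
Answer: 1089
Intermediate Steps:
r(u) = √(4 + u) (r(u) = √(u + 4) = √(4 + u))
K = 11 (K = 3 - 1*(-8) = 3 + 8 = 11)
g(n, c) = 0
(33 + g(r(6), K))² = (33 + 0)² = 33² = 1089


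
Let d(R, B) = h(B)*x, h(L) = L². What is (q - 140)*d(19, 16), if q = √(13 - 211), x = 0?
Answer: 0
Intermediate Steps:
q = 3*I*√22 (q = √(-198) = 3*I*√22 ≈ 14.071*I)
d(R, B) = 0 (d(R, B) = B²*0 = 0)
(q - 140)*d(19, 16) = (3*I*√22 - 140)*0 = (-140 + 3*I*√22)*0 = 0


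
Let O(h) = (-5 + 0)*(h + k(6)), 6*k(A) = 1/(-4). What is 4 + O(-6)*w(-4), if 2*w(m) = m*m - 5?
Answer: 8167/48 ≈ 170.15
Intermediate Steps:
k(A) = -1/24 (k(A) = (1/(-4))/6 = (1*(-¼))/6 = (⅙)*(-¼) = -1/24)
w(m) = -5/2 + m²/2 (w(m) = (m*m - 5)/2 = (m² - 5)/2 = (-5 + m²)/2 = -5/2 + m²/2)
O(h) = 5/24 - 5*h (O(h) = (-5 + 0)*(h - 1/24) = -5*(-1/24 + h) = 5/24 - 5*h)
4 + O(-6)*w(-4) = 4 + (5/24 - 5*(-6))*(-5/2 + (½)*(-4)²) = 4 + (5/24 + 30)*(-5/2 + (½)*16) = 4 + 725*(-5/2 + 8)/24 = 4 + (725/24)*(11/2) = 4 + 7975/48 = 8167/48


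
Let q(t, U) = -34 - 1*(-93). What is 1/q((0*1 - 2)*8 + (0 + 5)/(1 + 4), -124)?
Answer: 1/59 ≈ 0.016949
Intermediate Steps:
q(t, U) = 59 (q(t, U) = -34 + 93 = 59)
1/q((0*1 - 2)*8 + (0 + 5)/(1 + 4), -124) = 1/59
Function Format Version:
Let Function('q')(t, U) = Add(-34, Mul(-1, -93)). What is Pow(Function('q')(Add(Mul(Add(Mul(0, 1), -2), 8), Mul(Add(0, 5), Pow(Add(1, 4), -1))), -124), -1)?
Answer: Rational(1, 59) ≈ 0.016949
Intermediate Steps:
Function('q')(t, U) = 59 (Function('q')(t, U) = Add(-34, 93) = 59)
Pow(Function('q')(Add(Mul(Add(Mul(0, 1), -2), 8), Mul(Add(0, 5), Pow(Add(1, 4), -1))), -124), -1) = Pow(59, -1) = Rational(1, 59)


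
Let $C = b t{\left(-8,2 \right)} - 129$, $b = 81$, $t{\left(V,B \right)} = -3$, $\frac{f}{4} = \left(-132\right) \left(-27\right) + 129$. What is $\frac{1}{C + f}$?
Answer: $\frac{1}{14400} \approx 6.9444 \cdot 10^{-5}$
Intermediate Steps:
$f = 14772$ ($f = 4 \left(\left(-132\right) \left(-27\right) + 129\right) = 4 \left(3564 + 129\right) = 4 \cdot 3693 = 14772$)
$C = -372$ ($C = 81 \left(-3\right) - 129 = -243 - 129 = -372$)
$\frac{1}{C + f} = \frac{1}{-372 + 14772} = \frac{1}{14400}$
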